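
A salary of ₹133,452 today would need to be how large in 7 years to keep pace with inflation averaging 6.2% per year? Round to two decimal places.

₹203,327.77

Cumulative price-level factor: (1+6.2%)^7 ≈ 1.5236022917.
Multiplying ₹133,452 by the price-level factor gives the future nominal sum.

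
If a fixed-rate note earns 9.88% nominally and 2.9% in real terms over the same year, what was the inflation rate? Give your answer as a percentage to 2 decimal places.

From (1+r_nom) = (1+r_real)(1+π), we get 1+π = (1 + 9.88%)/(1 + 2.9%) = 1.0988/1.029 ≈ 1.06783.
So π ≈ 6.7833%.

6.78%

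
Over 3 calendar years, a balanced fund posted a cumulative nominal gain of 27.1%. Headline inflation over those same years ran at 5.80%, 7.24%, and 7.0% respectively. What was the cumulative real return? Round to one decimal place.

4.7%

Cumulative inflation factor: 1.0580 × 1.0724 × 1.070 ≈ 1.21402.
Nominal growth factor: 1.27100. Real growth factor = 1.27100 / 1.21402 ≈ 1.04693.
Total real return ≈ 4.6934%.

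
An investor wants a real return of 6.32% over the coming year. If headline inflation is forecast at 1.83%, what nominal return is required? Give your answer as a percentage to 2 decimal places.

8.27%

By the Fisher equation, 1 + r_nom = (1 + 6.32%)(1 + 1.83%) = 1.0632 × 1.0183 = 1.08265656.
So r_nom = 8.265656%.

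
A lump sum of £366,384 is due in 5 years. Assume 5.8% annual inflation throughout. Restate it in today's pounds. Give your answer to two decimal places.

£276,380.99

Price-level factor over 5 years: (1 + 5.8%)^5 ≈ 1.3256483588.
Purchasing power today: £366,384 divided by that factor.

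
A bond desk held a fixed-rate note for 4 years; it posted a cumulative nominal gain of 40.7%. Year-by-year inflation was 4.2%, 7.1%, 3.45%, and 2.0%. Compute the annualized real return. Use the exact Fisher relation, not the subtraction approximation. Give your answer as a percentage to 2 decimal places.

Cumulative inflation factor: 1.042 × 1.071 × 1.0345 × 1.020 ≈ 1.17757.
Nominal growth factor: 1.40700. Real growth factor = 1.40700 / 1.17757 ≈ 1.19483.
Annualized: 1.19483^(1/4) − 1 ≈ 0.04551.

4.55%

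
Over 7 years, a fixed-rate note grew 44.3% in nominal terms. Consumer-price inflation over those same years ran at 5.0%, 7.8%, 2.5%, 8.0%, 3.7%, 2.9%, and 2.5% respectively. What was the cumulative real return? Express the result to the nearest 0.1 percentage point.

Cumulative inflation factor: 1.050 × 1.078 × 1.025 × 1.080 × 1.037 × 1.029 × 1.025 ≈ 1.37048.
Nominal growth factor: 1.44300. Real growth factor = 1.44300 / 1.37048 ≈ 1.05291.
Total real return ≈ 5.2913%.

5.3%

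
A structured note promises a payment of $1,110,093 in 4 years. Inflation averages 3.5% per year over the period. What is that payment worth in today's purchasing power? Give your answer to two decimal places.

Price-level factor over 4 years: (1 + 3.5%)^4 ≈ 1.1475230006.
Purchasing power today: $1,110,093 divided by that factor.

$967,381.92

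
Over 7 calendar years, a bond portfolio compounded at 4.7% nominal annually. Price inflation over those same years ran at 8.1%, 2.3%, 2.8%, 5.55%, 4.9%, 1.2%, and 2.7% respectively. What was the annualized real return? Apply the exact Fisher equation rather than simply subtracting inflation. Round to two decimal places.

Cumulative inflation factor: 1.081 × 1.023 × 1.028 × 1.0555 × 1.049 × 1.012 × 1.027 ≈ 1.30821.
Nominal growth factor: 1.37920. Real growth factor = 1.37920 / 1.30821 ≈ 1.05426.
Annualized: 1.05426^(1/7) − 1 ≈ 0.00758.

0.76%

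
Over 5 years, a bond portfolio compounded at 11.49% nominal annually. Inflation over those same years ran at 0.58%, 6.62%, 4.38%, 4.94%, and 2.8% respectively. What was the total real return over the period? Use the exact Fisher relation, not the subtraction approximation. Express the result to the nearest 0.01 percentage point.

42.65%

Cumulative inflation factor: 1.0058 × 1.0662 × 1.0438 × 1.0494 × 1.028 ≈ 1.20754.
Nominal growth factor: 1.72258. Real growth factor = 1.72258 / 1.20754 ≈ 1.42652.
Total real return ≈ 42.6520%.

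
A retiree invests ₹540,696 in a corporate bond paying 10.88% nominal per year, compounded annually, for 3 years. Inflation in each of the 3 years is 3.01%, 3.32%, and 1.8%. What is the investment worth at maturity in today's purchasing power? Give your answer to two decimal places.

Nominal value at maturity: ₹540,696 × (1 + 10.88%)^3 ≈ ₹737,076.91.
Price-level factor over 3 years: 1.0301 × 1.0332 × 1.018 ≈ 1.0834567078.
The maturity value deflated by that factor is the answer in today's purchasing power.

₹680,301.21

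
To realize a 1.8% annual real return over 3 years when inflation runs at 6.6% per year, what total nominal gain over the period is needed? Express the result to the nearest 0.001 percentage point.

Required annual nominal rate: (1+1.8%)(1+6.6%) − 1 = 8.5188%.
Cumulative over 3 years: (1 + 0.085188)^3 − 1 ≈ 0.27795.

27.795%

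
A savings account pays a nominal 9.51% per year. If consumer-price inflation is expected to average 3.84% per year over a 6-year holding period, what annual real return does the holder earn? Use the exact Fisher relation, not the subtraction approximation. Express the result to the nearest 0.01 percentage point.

With constant rates the annual real return is the same each year: (1+9.51%)/(1+3.84%) − 1 = 0.05460.

5.46%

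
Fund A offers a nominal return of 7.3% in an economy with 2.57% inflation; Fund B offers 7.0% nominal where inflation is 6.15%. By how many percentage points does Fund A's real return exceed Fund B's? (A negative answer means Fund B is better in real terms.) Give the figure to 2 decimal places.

3.81

Fund A real return: 1.073/1.0257 − 1 = 4.611%.
Fund B real return: 1.070/1.0615 − 1 = 0.801%.
Difference: 4.611 − 0.801 = 3.810 pp.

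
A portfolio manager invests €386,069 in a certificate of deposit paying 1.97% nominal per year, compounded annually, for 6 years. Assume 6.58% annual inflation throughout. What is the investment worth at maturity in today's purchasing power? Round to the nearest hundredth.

Nominal value at maturity: €386,069 × (1 + 1.97%)^6 ≈ €434,009.71.
Price-level factor over 6 years: (1 + 6.58%)^6 ≈ 1.4657310750.
Dividing the nominal maturity value by the price-level factor gives the value in today's money.

€296,104.60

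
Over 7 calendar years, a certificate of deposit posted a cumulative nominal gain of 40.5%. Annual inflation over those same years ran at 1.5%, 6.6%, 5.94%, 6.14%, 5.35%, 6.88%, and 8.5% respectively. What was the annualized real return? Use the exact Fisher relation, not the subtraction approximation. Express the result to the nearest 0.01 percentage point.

-0.80%

Cumulative inflation factor: 1.015 × 1.066 × 1.0594 × 1.0614 × 1.0535 × 1.0688 × 1.085 ≈ 1.48636.
Nominal growth factor: 1.40500. Real growth factor = 1.40500 / 1.48636 ≈ 0.94526.
Annualized: 0.94526^(1/7) − 1 ≈ -0.00801.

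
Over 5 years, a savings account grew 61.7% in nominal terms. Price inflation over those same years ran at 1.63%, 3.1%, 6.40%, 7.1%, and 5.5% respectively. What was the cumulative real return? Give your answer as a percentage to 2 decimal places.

28.36%

Cumulative inflation factor: 1.0163 × 1.031 × 1.0640 × 1.071 × 1.055 ≈ 1.25969.
Nominal growth factor: 1.61700. Real growth factor = 1.61700 / 1.25969 ≈ 1.28365.
Total real return ≈ 28.3648%.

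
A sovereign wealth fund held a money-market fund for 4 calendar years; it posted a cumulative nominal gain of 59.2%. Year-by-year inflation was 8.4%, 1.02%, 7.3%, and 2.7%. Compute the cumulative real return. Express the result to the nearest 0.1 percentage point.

31.9%

Cumulative inflation factor: 1.084 × 1.0102 × 1.073 × 1.027 ≈ 1.20672.
Nominal growth factor: 1.59200. Real growth factor = 1.59200 / 1.20672 ≈ 1.31928.
Total real return ≈ 31.9278%.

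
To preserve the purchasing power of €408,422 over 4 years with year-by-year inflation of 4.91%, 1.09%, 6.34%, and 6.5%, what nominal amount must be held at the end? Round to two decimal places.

€490,546.83

Cumulative price-level factor: 1.0491 × 1.0109 × 1.0634 × 1.065 ≈ 1.2010783739.
The nominal amount required is €408,422 scaled up by that factor.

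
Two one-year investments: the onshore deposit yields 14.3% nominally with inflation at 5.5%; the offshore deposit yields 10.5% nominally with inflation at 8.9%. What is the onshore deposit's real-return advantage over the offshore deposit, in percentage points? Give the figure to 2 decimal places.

The onshore deposit real return: 1.143/1.055 − 1 = 8.341%.
The offshore deposit real return: 1.105/1.089 − 1 = 1.469%.
Difference: 8.341 − 1.469 = 6.872 pp.

6.87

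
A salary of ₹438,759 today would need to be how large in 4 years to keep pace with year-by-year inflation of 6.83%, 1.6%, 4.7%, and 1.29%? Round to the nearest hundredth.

Cumulative price-level factor: 1.0683 × 1.016 × 1.047 × 1.0129 ≈ 1.1510659024.
The nominal amount required is ₹438,759 scaled up by that factor.

₹505,040.52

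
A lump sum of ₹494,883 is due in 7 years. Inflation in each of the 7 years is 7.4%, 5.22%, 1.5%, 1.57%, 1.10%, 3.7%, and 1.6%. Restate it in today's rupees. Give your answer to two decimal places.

₹398,790.53

Price-level factor over 7 years: 1.074 × 1.0522 × 1.015 × 1.0157 × 1.0110 × 1.037 × 1.016 ≈ 1.2409597440.
Purchasing power today: ₹494,883 divided by that factor.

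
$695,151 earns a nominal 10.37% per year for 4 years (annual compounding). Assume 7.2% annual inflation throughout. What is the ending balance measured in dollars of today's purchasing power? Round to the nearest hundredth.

$781,095.58

Nominal value at maturity: $695,151 × (1 + 10.37%)^4 ≈ $1,031,533.47.
Price-level factor over 4 years: (1 + 7.2%)^4 ≈ 1.3206238659.
The maturity value deflated by that factor is the answer in today's purchasing power.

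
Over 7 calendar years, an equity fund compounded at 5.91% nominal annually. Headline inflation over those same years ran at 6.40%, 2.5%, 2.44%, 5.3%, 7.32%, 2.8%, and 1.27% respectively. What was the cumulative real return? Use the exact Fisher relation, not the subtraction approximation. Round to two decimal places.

Cumulative inflation factor: 1.0640 × 1.025 × 1.0244 × 1.053 × 1.0732 × 1.028 × 1.0127 ≈ 1.31437.
Nominal growth factor: 1.49472. Real growth factor = 1.49472 / 1.31437 ≈ 1.13721.
Total real return ≈ 13.7210%.

13.72%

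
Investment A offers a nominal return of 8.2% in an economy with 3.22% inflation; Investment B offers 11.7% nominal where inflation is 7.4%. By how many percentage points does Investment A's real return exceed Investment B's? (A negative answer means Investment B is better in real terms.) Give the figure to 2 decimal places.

0.82

Investment A real return: 1.082/1.0322 − 1 = 4.825%.
Investment B real return: 1.117/1.074 − 1 = 4.004%.
Difference: 4.825 − 4.004 = 0.821 pp.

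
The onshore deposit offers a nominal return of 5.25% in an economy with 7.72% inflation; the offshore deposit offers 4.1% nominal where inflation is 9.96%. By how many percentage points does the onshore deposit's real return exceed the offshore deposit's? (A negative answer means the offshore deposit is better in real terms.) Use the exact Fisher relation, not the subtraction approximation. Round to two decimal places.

3.04

The onshore deposit real return: 1.0525/1.0772 − 1 = -2.293%.
The offshore deposit real return: 1.041/1.0996 − 1 = -5.329%.
Difference: -2.293 − (-5.329) = 3.036 pp.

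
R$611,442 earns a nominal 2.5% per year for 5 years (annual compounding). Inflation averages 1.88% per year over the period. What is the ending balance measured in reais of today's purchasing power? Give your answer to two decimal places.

Nominal value at maturity: R$611,442 × (1 + 2.5%)^5 ≈ R$691,790.50.
Price-level factor over 5 years: (1 + 1.88%)^5 ≈ 1.0976014737.
The maturity value deflated by that factor is the answer in today's purchasing power.

R$630,274.76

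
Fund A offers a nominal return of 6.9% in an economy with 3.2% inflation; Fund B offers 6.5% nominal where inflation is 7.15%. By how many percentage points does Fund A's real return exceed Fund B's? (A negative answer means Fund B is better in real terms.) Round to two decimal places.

Fund A real return: 1.069/1.032 − 1 = 3.585%.
Fund B real return: 1.065/1.0715 − 1 = -0.607%.
Difference: 3.585 − (-0.607) = 4.192 pp.

4.19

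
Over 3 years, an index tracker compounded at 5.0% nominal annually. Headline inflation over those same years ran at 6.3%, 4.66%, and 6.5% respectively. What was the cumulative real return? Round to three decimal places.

Cumulative inflation factor: 1.063 × 1.0466 × 1.065 ≈ 1.18485.
Nominal growth factor: 1.15763. Real growth factor = 1.15763 / 1.18485 ≈ 0.97702.
Total real return ≈ -2.2978%.

-2.298%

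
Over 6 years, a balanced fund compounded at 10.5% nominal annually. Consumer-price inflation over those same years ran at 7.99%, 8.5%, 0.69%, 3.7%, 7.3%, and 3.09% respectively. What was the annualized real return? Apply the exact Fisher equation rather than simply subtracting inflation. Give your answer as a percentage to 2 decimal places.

5.07%

Cumulative inflation factor: 1.0799 × 1.085 × 1.0069 × 1.037 × 1.073 × 1.0309 ≈ 1.35330.
Nominal growth factor: 1.82043. Real growth factor = 1.82043 / 1.35330 ≈ 1.34518.
Annualized: 1.34518^(1/6) − 1 ≈ 0.05066.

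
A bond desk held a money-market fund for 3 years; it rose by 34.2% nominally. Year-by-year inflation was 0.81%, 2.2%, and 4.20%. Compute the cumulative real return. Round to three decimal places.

Cumulative inflation factor: 1.0081 × 1.022 × 1.0420 ≈ 1.07355.
Nominal growth factor: 1.34200. Real growth factor = 1.34200 / 1.07355 ≈ 1.25006.
Total real return ≈ 25.0058%.

25.006%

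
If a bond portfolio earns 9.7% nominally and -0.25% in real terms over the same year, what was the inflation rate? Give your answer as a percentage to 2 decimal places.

9.97%

From (1+r_nom) = (1+r_real)(1+π), we get 1+π = (1 + 9.7%)/(1 − 0.25%) = 1.097/0.9975 ≈ 1.09975.
So π ≈ 9.9749%.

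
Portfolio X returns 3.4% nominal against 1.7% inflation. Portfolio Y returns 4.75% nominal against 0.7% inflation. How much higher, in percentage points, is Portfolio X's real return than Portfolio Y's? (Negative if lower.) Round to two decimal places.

-2.35

Portfolio X real return: 1.034/1.017 − 1 = 1.672%.
Portfolio Y real return: 1.0475/1.007 − 1 = 4.022%.
Difference: 1.672 − 4.022 = -2.350 pp.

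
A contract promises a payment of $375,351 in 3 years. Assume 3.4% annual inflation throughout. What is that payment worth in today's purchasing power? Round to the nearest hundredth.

$339,528.29

Price-level factor over 3 years: (1 + 3.4%)^3 = 1.105507304.
Purchasing power today: $375,351 divided by that factor.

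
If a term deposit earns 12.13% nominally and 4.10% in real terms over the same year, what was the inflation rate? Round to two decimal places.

7.71%

From (1+r_nom) = (1+r_real)(1+π), we get 1+π = (1 + 12.13%)/(1 + 4.10%) = 1.1213/1.0410 ≈ 1.07714.
So π ≈ 7.7137%.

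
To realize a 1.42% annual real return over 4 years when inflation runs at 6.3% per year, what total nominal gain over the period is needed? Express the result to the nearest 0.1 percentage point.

35.1%

Required annual nominal rate: (1+1.42%)(1+6.3%) − 1 = 7.80946%.
Cumulative over 4 years: (1 + 0.0780946)^4 − 1 ≈ 0.35091.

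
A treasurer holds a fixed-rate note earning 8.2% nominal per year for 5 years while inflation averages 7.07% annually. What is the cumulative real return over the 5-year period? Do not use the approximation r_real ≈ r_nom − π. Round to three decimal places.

The annual real rate is (1+8.2%)/(1+7.07%) − 1 = 1.0554%.
Compounded over 5 years: (1 + 0.010554)^5 − 1 ≈ 0.05389.

5.389%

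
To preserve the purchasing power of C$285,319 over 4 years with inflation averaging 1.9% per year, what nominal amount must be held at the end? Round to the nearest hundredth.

C$307,629.11

Cumulative price-level factor: (1+1.9%)^4 ≈ 1.0781935663.
The nominal amount required is C$285,319 scaled up by that factor.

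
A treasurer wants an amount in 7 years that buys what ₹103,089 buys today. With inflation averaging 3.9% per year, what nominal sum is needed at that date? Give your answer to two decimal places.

Cumulative price-level factor: (1+3.9%)^7 ≈ 1.3071000549.
Multiplying ₹103,089 by the price-level factor gives the future nominal sum.

₹134,747.64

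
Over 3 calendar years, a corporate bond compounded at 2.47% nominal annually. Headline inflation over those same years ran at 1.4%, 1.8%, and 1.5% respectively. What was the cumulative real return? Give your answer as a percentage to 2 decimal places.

2.69%

Cumulative inflation factor: 1.014 × 1.018 × 1.015 ≈ 1.04774.
Nominal growth factor: 1.07595. Real growth factor = 1.07595 / 1.04774 ≈ 1.02692.
Total real return ≈ 2.6924%.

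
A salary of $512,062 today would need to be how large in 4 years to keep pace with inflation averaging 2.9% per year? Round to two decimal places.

$574,095.37

Cumulative price-level factor: (1+2.9%)^4 ≈ 1.1211442633.
Multiplying $512,062 by the price-level factor gives the future nominal sum.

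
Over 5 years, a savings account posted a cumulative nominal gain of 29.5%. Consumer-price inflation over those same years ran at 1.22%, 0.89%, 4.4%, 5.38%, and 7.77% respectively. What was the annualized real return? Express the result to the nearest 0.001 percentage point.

1.354%

Cumulative inflation factor: 1.0122 × 1.0089 × 1.044 × 1.0538 × 1.0777 ≈ 1.21080.
Nominal growth factor: 1.29500. Real growth factor = 1.29500 / 1.21080 ≈ 1.06954.
Annualized: 1.06954^(1/5) − 1 ≈ 0.01354.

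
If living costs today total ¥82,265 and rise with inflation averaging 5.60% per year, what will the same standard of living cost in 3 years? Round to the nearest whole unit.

Cumulative price-level factor: (1+5.60%)^3 = 1.177583616.
The nominal amount required is ¥82,265 scaled up by that factor.

¥96,874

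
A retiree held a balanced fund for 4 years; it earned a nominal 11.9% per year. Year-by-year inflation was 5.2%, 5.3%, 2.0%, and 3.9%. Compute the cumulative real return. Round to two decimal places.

Cumulative inflation factor: 1.052 × 1.053 × 1.020 × 1.039 ≈ 1.17398.
Nominal growth factor: 1.56791. Real growth factor = 1.56791 / 1.17398 ≈ 1.33555.
Total real return ≈ 33.5551%.

33.56%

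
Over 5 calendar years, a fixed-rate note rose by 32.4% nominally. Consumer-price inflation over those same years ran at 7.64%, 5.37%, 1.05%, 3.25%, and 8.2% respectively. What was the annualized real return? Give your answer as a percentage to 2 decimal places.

0.67%

Cumulative inflation factor: 1.0764 × 1.0537 × 1.0105 × 1.0325 × 1.082 ≈ 1.28040.
Nominal growth factor: 1.32400. Real growth factor = 1.32400 / 1.28040 ≈ 1.03406.
Annualized: 1.03406^(1/5) − 1 ≈ 0.00672.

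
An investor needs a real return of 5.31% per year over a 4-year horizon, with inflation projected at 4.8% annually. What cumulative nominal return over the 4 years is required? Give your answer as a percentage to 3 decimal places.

Required annual nominal rate: (1+5.31%)(1+4.8%) − 1 = 10.36488%.
Cumulative over 4 years: (1 + 0.1036488)^4 − 1 ≈ 0.48362.

48.362%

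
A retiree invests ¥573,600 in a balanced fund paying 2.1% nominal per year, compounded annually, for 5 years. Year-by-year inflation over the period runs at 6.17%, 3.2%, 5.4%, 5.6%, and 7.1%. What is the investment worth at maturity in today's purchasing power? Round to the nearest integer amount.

¥487,262

Nominal value at maturity: ¥573,600 × (1 + 2.1%)^5 ≈ ¥636,411.
Price-level factor over 5 years: 1.0617 × 1.032 × 1.054 × 1.056 × 1.071 ≈ 1.3060972485.
Dividing the nominal maturity value by the price-level factor gives the value in today's money.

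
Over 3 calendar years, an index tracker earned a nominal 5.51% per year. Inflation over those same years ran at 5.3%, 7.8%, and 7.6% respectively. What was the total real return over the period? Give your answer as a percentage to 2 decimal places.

-3.83%

Cumulative inflation factor: 1.053 × 1.078 × 1.076 ≈ 1.22140.
Nominal growth factor: 1.17458. Real growth factor = 1.17458 / 1.22140 ≈ 0.96166.
Total real return ≈ -3.8340%.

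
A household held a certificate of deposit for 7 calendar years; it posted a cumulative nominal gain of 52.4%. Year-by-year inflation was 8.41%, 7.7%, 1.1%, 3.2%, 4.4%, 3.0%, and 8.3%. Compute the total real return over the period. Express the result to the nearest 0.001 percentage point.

Cumulative inflation factor: 1.0841 × 1.077 × 1.011 × 1.032 × 1.044 × 1.030 × 1.083 ≈ 1.41867.
Nominal growth factor: 1.52400. Real growth factor = 1.52400 / 1.41867 ≈ 1.07424.
Total real return ≈ 7.4244%.

7.424%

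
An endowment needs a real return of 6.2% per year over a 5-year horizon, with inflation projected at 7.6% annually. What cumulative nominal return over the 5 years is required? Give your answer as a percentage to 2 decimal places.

Required annual nominal rate: (1+6.2%)(1+7.6%) − 1 = 14.2712%.
Cumulative over 5 years: (1 + 0.142712)^5 − 1 ≈ 0.94843.

94.84%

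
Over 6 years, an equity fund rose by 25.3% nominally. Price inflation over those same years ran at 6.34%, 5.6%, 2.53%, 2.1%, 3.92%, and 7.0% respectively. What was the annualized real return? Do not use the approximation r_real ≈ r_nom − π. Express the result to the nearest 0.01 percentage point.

Cumulative inflation factor: 1.0634 × 1.056 × 1.0253 × 1.021 × 1.0392 × 1.070 ≈ 1.30713.
Nominal growth factor: 1.25300. Real growth factor = 1.25300 / 1.30713 ≈ 0.95859.
Annualized: 0.95859^(1/6) − 1 ≈ -0.00702.

-0.70%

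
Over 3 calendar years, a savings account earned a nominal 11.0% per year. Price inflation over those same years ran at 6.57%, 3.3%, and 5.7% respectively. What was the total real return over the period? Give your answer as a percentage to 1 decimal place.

Cumulative inflation factor: 1.0657 × 1.033 × 1.057 ≈ 1.16362.
Nominal growth factor: 1.36763. Real growth factor = 1.36763 / 1.16362 ≈ 1.17533.
Total real return ≈ 17.5327%.

17.5%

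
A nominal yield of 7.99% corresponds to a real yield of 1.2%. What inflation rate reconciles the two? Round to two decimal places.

6.71%

From (1+r_nom) = (1+r_real)(1+π), we get 1+π = (1 + 7.99%)/(1 + 1.2%) = 1.0799/1.012 ≈ 1.06709.
So π ≈ 6.7095%.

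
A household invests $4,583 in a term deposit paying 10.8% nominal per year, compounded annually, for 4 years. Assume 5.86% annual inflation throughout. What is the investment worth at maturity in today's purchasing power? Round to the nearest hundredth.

Nominal value at maturity: $4,583 × (1 + 10.8%)^4 ≈ $6,907.31.
Price-level factor over 4 years: (1 + 5.86%)^4 ≈ 1.2558204723.
Dividing the nominal maturity value by the price-level factor gives the value in today's money.

$5,500.24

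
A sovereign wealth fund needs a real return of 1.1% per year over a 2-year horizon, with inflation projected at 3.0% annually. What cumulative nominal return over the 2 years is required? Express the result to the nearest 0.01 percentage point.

Required annual nominal rate: (1+1.1%)(1+3.0%) − 1 = 4.133%.
Cumulative over 2 years: (1 + 0.04133)^2 − 1 ≈ 0.08437.

8.44%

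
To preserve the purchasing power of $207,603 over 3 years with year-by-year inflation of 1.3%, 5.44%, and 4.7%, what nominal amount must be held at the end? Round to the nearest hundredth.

$232,164.15

Cumulative price-level factor: 1.013 × 1.0544 × 1.047 = 1.1183082384.
Multiplying $207,603 by the price-level factor gives the future nominal sum.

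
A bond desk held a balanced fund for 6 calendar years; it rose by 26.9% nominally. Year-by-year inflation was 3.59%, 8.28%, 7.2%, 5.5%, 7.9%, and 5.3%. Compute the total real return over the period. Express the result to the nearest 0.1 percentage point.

-12.0%

Cumulative inflation factor: 1.0359 × 1.0828 × 1.072 × 1.055 × 1.079 × 1.053 ≈ 1.44133.
Nominal growth factor: 1.26900. Real growth factor = 1.26900 / 1.44133 ≈ 0.88044.
Total real return ≈ -11.9563%.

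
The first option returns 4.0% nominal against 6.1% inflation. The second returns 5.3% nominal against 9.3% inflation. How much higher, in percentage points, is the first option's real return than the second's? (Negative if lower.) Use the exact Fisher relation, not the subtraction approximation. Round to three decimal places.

1.680

The first option real return: 1.040/1.061 − 1 = -1.9793%.
The second real return: 1.053/1.093 − 1 = -3.6597%.
Difference: -1.9793 − (-3.6597) = 1.6804 pp.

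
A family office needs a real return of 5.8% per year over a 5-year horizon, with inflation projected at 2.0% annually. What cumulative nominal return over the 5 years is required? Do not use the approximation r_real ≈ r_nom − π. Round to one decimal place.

46.4%

Required annual nominal rate: (1+5.8%)(1+2.0%) − 1 = 7.916%.
Cumulative over 5 years: (1 + 0.07916)^5 − 1 ≈ 0.46362.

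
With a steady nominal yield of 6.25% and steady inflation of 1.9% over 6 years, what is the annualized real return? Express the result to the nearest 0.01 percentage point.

4.27%

With constant rates the annual real return is the same each year: (1+6.25%)/(1+1.9%) − 1 = 0.04269.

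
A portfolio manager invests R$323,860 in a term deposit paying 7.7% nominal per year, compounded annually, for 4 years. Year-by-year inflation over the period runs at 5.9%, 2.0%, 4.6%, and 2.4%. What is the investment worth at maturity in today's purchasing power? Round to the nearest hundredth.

R$376,610.44

Nominal value at maturity: R$323,860 × (1 + 7.7%)^4 ≈ R$435,732.67.
Price-level factor over 4 years: 1.059 × 1.020 × 1.046 × 1.024 ≈ 1.1569851187.
The maturity value deflated by that factor is the answer in today's purchasing power.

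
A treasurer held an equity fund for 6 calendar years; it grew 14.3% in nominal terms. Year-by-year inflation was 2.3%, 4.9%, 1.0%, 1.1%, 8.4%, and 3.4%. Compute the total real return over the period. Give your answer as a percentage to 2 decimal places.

Cumulative inflation factor: 1.023 × 1.049 × 1.010 × 1.011 × 1.084 × 1.034 ≈ 1.22821.
Nominal growth factor: 1.14300. Real growth factor = 1.14300 / 1.22821 ≈ 0.93062.
Total real return ≈ -6.9379%.

-6.94%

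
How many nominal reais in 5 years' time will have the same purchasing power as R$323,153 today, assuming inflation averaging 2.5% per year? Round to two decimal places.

Cumulative price-level factor: (1+2.5%)^5 ≈ 1.1314082129.
The nominal amount required is R$323,153 scaled up by that factor.

R$365,617.96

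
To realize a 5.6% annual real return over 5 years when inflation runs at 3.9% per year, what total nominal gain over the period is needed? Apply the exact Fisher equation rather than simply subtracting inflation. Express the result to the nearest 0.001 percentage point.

59.000%

Required annual nominal rate: (1+5.6%)(1+3.9%) − 1 = 9.7184%.
Cumulative over 5 years: (1 + 0.097184)^5 − 1 ≈ 0.59000.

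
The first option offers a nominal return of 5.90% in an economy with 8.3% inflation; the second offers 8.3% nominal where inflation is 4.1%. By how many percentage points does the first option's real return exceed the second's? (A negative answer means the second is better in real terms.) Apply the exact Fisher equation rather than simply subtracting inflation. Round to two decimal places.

The first option real return: 1.0590/1.083 − 1 = -2.216%.
The second real return: 1.083/1.041 − 1 = 4.035%.
Difference: -2.216 − 4.035 = -6.251 pp.

-6.25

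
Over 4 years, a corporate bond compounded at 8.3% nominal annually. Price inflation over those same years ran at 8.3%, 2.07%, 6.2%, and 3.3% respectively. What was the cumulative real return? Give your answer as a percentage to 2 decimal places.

13.44%

Cumulative inflation factor: 1.083 × 1.0207 × 1.062 × 1.033 ≈ 1.21269.
Nominal growth factor: 1.37567. Real growth factor = 1.37567 / 1.21269 ≈ 1.13439.
Total real return ≈ 13.4390%.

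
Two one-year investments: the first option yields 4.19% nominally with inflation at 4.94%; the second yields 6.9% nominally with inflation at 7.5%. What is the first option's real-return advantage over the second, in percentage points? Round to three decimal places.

The first option real return: 1.0419/1.0494 − 1 = -0.7147%.
The second real return: 1.069/1.075 − 1 = -0.5581%.
Difference: -0.7147 − (-0.5581) = -0.1566 pp.

-0.157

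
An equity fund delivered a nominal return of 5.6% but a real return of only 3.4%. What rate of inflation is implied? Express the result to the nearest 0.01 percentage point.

From (1+r_nom) = (1+r_real)(1+π), we get 1+π = (1 + 5.6%)/(1 + 3.4%) = 1.056/1.034 ≈ 1.02128.
So π ≈ 2.1277%.

2.13%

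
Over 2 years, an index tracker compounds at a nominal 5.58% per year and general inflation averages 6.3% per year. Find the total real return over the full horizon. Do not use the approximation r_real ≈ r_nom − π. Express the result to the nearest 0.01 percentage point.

-1.35%

The annual real rate is (1+5.58%)/(1+6.3%) − 1 = -0.6773%.
Compounded over 2 years: (1 + -0.006773)^2 − 1 ≈ -0.01350.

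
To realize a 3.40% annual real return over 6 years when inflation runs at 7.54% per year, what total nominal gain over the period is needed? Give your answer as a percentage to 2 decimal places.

89.04%

Required annual nominal rate: (1+3.40%)(1+7.54%) − 1 = 11.19636%.
Cumulative over 6 years: (1 + 0.1119636)^6 − 1 ≈ 0.89036.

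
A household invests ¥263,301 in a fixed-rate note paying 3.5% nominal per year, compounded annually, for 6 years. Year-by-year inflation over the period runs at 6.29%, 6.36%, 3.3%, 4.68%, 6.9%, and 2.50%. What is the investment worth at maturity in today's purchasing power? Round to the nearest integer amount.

¥241,634

Nominal value at maturity: ¥263,301 × (1 + 3.5%)^6 ≈ ¥323,664.
Price-level factor over 6 years: 1.0629 × 1.0636 × 1.033 × 1.0468 × 1.069 × 1.0250 ≈ 1.3394803341.
The maturity value deflated by that factor is the answer in today's purchasing power.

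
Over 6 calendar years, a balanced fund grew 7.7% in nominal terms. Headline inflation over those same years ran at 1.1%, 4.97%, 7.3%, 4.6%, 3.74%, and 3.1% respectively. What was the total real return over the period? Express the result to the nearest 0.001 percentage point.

Cumulative inflation factor: 1.011 × 1.0497 × 1.073 × 1.046 × 1.0374 × 1.031 ≈ 1.27395.
Nominal growth factor: 1.07700. Real growth factor = 1.07700 / 1.27395 ≈ 0.84540.
Total real return ≈ -15.4598%.

-15.460%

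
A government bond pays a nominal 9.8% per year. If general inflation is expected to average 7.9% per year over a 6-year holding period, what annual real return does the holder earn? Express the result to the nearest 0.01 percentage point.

1.76%

With constant rates the annual real return is the same each year: (1+9.8%)/(1+7.9%) − 1 = 0.01761.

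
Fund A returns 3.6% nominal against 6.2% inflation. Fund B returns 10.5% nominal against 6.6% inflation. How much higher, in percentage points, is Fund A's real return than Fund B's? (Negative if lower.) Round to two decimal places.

Fund A real return: 1.036/1.062 − 1 = -2.448%.
Fund B real return: 1.105/1.066 − 1 = 3.659%.
Difference: -2.448 − 3.659 = -6.107 pp.

-6.11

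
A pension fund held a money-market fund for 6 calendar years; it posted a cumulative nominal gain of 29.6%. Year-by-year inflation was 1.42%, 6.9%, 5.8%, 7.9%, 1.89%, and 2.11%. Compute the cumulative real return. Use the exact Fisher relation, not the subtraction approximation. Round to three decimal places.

Cumulative inflation factor: 1.0142 × 1.069 × 1.058 × 1.079 × 1.0189 × 1.0211 ≈ 1.28768.
Nominal growth factor: 1.29600. Real growth factor = 1.29600 / 1.28768 ≈ 1.00646.
Total real return ≈ 0.6461%.

0.646%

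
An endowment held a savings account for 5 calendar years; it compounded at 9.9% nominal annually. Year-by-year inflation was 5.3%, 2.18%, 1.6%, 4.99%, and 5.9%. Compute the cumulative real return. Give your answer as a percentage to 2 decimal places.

Cumulative inflation factor: 1.053 × 1.0218 × 1.016 × 1.0499 × 1.059 ≈ 1.21544.
Nominal growth factor: 1.60320. Real growth factor = 1.60320 / 1.21544 ≈ 1.31904.
Total real return ≈ 31.9036%.

31.90%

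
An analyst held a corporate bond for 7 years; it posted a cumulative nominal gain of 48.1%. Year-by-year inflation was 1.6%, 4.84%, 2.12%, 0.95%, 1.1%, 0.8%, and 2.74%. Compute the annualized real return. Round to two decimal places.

Cumulative inflation factor: 1.016 × 1.0484 × 1.0212 × 1.0095 × 1.011 × 1.008 × 1.0274 ≈ 1.14971.
Nominal growth factor: 1.48100. Real growth factor = 1.48100 / 1.14971 ≈ 1.28815.
Annualized: 1.28815^(1/7) − 1 ≈ 0.03683.

3.68%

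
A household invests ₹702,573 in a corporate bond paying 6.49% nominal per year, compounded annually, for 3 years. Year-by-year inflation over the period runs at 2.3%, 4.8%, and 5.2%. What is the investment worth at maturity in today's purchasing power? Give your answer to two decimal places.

₹752,255.34

Nominal value at maturity: ₹702,573 × (1 + 6.49%)^3 ≈ ₹848,433.75.
Price-level factor over 3 years: 1.023 × 1.048 × 1.052 = 1.127853408.
Dividing the nominal maturity value by the price-level factor gives the value in today's money.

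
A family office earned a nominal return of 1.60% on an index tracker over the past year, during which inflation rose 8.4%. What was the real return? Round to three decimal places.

Real return via the Fisher equation: (1 + 1.60%)/(1 + 8.4%) − 1 = 1.0160/1.084 − 1 ≈ -0.06273.

-6.273%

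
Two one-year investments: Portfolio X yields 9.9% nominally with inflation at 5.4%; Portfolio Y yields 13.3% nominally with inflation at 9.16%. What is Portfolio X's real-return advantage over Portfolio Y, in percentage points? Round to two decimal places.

Portfolio X real return: 1.099/1.054 − 1 = 4.269%.
Portfolio Y real return: 1.133/1.0916 − 1 = 3.793%.
Difference: 4.269 − 3.793 = 0.476 pp.

0.48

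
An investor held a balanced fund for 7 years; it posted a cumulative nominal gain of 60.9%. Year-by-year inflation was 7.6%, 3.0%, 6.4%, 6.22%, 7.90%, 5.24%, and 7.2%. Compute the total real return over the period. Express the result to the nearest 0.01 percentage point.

Cumulative inflation factor: 1.076 × 1.030 × 1.064 × 1.0622 × 1.0790 × 1.0524 × 1.072 ≈ 1.52474.
Nominal growth factor: 1.60900. Real growth factor = 1.60900 / 1.52474 ≈ 1.05527.
Total real return ≈ 5.5265%.

5.53%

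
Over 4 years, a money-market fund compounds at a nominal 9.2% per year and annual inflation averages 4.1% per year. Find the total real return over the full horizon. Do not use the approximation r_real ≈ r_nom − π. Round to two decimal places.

21.08%

The annual real rate is (1+9.2%)/(1+4.1%) − 1 = 4.8991%.
Compounded over 4 years: (1 + 0.048991)^4 − 1 ≈ 0.21084.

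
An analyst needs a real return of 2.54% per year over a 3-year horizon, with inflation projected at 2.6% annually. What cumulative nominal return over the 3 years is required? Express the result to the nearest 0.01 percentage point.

Required annual nominal rate: (1+2.54%)(1+2.6%) − 1 = 5.20604%.
Cumulative over 3 years: (1 + 0.0520604)^3 − 1 ≈ 0.16445.

16.45%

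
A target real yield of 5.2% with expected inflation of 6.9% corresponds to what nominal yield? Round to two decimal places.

By the Fisher equation, 1 + r_nom = (1 + 5.2%)(1 + 6.9%) = 1.052 × 1.069 = 1.124588.
So r_nom = 12.4588%.

12.46%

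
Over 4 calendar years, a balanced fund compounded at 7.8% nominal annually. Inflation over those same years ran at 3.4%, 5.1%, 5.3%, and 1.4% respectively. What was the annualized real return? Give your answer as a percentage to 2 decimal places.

3.87%

Cumulative inflation factor: 1.034 × 1.051 × 1.053 × 1.014 ≈ 1.16035.
Nominal growth factor: 1.35044. Real growth factor = 1.35044 / 1.16035 ≈ 1.16382.
Annualized: 1.16382^(1/4) − 1 ≈ 0.03866.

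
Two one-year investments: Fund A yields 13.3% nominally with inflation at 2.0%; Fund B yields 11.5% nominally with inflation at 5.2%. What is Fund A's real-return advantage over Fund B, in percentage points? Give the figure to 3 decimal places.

Fund A real return: 1.133/1.020 − 1 = 11.0784%.
Fund B real return: 1.115/1.052 − 1 = 5.9886%.
Difference: 11.0784 − 5.9886 = 5.0898 pp.

5.090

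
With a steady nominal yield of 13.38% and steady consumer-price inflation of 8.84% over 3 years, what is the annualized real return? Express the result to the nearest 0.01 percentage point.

4.17%

With constant rates the annual real return is the same each year: (1+13.38%)/(1+8.84%) − 1 = 0.04171.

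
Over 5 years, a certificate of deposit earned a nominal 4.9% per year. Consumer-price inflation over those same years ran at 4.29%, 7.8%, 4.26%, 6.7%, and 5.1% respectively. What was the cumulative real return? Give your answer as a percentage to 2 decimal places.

Cumulative inflation factor: 1.0429 × 1.078 × 1.0426 × 1.067 × 1.051 ≈ 1.31446.
Nominal growth factor: 1.27022. Real growth factor = 1.27022 / 1.31446 ≈ 0.96634.
Total real return ≈ -3.3657%.

-3.37%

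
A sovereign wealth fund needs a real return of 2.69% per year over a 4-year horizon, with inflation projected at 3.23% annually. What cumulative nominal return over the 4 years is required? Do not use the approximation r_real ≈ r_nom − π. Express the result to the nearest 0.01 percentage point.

26.28%

Required annual nominal rate: (1+2.69%)(1+3.23%) − 1 = 6.006887%.
Cumulative over 4 years: (1 + 0.06006887)^4 − 1 ≈ 0.26281.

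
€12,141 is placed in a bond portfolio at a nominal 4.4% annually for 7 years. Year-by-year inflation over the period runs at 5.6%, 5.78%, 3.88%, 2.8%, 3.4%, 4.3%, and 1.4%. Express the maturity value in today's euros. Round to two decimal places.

Nominal value at maturity: €12,141 × (1 + 4.4%)^7 ≈ €16,411.87.
Price-level factor over 7 years: 1.056 × 1.0578 × 1.0388 × 1.028 × 1.034 × 1.043 × 1.014 ≈ 1.3044737334.
Dividing the nominal maturity value by the price-level factor gives the value in today's money.

€12,581.22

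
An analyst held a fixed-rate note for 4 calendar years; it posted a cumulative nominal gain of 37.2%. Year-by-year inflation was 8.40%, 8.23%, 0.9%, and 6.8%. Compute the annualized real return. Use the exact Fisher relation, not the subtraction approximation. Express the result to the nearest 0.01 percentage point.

Cumulative inflation factor: 1.0840 × 1.0823 × 1.009 × 1.068 ≈ 1.26427.
Nominal growth factor: 1.37200. Real growth factor = 1.37200 / 1.26427 ≈ 1.08521.
Annualized: 1.08521^(1/4) − 1 ≈ 0.02065.

2.07%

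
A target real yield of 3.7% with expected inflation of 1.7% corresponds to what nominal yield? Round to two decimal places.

5.46%

By the Fisher equation, 1 + r_nom = (1 + 3.7%)(1 + 1.7%) = 1.037 × 1.017 = 1.054629.
So r_nom = 5.4629%.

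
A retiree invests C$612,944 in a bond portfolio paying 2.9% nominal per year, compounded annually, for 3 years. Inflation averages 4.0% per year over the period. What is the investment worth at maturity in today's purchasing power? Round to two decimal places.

Nominal value at maturity: C$612,944 × (1 + 2.9%)^3 ≈ C$667,831.53.
Price-level factor over 3 years: (1 + 4.0%)^3 = 1.124864.
Dividing the nominal maturity value by the price-level factor gives the value in today's money.

C$593,699.80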